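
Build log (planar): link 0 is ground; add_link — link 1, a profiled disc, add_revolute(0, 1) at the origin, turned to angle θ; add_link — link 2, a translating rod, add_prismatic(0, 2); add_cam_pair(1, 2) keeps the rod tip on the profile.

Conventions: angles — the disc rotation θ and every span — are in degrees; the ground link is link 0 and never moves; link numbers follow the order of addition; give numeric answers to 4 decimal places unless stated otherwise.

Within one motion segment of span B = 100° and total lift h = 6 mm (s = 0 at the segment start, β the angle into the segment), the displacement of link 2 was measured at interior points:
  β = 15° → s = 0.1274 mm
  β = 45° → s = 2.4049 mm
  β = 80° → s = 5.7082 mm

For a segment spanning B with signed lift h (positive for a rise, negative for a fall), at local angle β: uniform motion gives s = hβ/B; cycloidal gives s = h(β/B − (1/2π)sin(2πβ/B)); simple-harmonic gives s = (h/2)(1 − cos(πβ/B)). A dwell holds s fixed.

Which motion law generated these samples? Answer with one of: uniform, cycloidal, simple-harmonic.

candidates at β/B = r: uniform s = h·r (linear in β); cycloidal s = h·(r − sin(2πr)/(2π)); simple-harmonic s = (h/2)(1 − cos(πr))
β=15°: printed 0.1274 | uniform 0.9000, cycloidal 0.1274, simple-harmonic 0.3270
β=45°: printed 2.4049 | uniform 2.7000, cycloidal 2.4049, simple-harmonic 2.5307
β=80°: printed 5.7082 | uniform 4.8000, cycloidal 5.7082, simple-harmonic 5.4271
only one law matches every sample → cycloidal

cycloidal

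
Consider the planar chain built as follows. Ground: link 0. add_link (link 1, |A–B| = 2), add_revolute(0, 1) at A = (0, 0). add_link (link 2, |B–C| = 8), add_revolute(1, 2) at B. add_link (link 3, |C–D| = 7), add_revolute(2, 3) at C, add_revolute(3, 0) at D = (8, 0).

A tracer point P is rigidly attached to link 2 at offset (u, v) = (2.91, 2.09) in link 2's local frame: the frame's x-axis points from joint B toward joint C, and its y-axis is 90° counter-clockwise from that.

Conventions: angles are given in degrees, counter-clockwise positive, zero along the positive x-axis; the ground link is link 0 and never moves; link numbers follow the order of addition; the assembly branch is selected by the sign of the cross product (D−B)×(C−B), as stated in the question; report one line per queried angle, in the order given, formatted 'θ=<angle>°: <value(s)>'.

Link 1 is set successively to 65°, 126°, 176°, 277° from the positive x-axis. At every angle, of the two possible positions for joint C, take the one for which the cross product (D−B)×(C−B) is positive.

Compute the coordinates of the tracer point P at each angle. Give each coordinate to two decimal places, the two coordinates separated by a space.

A=(0,0), D=(8.00,0)
θ=65°: B = A + 2.00·(cos65°, sin65°) = (0.8452, 1.8126)
θ=65°: |BD| = 7.3808
θ=65°: circle(B,8.00) ∩ circle(D,7.00): a=4.7066, h=6.4690
θ=65°:   candidates: C₊=(6.9963,6.9277) cross=47.747; C₋=(3.8189,-5.6142) cross=-47.747
θ=65°:   branch + wants cross > 0 → take C=(6.9963,6.9277) (cross=47.747)
θ=65°: ex = (C−B)/|BC| = (0.7689,0.6394); ey = (-0.6394,0.7689)
θ=65°: P = B + 2.91·ex + 2.09·ey = (1.7464,5.2802)
θ=126°: B = A + 2.00·(cos126°, sin126°) = (-1.1756, 1.6180)
θ=126°: |BD| = 9.3171
θ=126°: circle(B,8.00) ∩ circle(D,7.00): a=5.4635, h=5.8438
θ=126°:   candidates: C₊=(5.2198,6.4242) cross=54.447; C₋=(3.1901,-5.0858) cross=-54.447
θ=126°:   branch + wants cross > 0 → take C=(5.2198,6.4242) (cross=54.447)
θ=126°: ex = (C−B)/|BC| = (0.7994,0.6008); ey = (-0.6008,0.7994)
θ=126°: P = B + 2.91·ex + 2.09·ey = (-0.1049,5.0371)
θ=176°: B = A + 2.00·(cos176°, sin176°) = (-1.9951, 0.1395)
θ=176°: |BD| = 9.9961
θ=176°: circle(B,8.00) ∩ circle(D,7.00): a=5.7483, h=5.5639
θ=176°:   candidates: C₊=(3.8303,5.6226) cross=55.617; C₋=(3.6750,-5.5040) cross=-55.617
θ=176°:   branch + wants cross > 0 → take C=(3.8303,5.6226) (cross=55.617)
θ=176°: ex = (C−B)/|BC| = (0.7282,0.6854); ey = (-0.6854,0.7282)
θ=176°: P = B + 2.91·ex + 2.09·ey = (-1.3086,3.6559)
θ=277°: B = A + 2.00·(cos277°, sin277°) = (0.2437, -1.9851)
θ=277°: |BD| = 8.0063
θ=277°: circle(B,8.00) ∩ circle(D,7.00): a=4.9399, h=6.2926
θ=277°:   candidates: C₊=(3.4692,5.3359) cross=50.381; C₋=(6.5896,-6.8564) cross=-50.381
θ=277°:   branch + wants cross > 0 → take C=(3.4692,5.3359) (cross=50.381)
θ=277°: ex = (C−B)/|BC| = (0.4032,0.9151); ey = (-0.9151,0.4032)
θ=277°: P = B + 2.91·ex + 2.09·ey = (-0.4956,1.5206)

θ=65°: 1.75 5.28
θ=126°: -0.10 5.04
θ=176°: -1.31 3.66
θ=277°: -0.50 1.52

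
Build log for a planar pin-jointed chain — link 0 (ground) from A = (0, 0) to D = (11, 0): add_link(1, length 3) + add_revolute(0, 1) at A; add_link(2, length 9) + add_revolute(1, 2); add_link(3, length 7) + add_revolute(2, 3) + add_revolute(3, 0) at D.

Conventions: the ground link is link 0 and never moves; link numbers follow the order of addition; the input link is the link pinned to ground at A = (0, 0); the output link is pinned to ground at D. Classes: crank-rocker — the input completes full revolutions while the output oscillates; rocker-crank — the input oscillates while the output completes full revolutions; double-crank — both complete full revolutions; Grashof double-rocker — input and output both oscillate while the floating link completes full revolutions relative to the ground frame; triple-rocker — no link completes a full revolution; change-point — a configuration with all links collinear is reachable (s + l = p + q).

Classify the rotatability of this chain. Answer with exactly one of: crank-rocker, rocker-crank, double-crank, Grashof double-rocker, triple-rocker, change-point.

lengths: ground=11, input=3, coupler=9, output=7
sorted: s=3 (shortest), l=11 (longest), p+q=16
s + l = 14 vs p + q = 16
s + l < p + q (Grashof) with shortest = input link → crank-rocker

crank-rocker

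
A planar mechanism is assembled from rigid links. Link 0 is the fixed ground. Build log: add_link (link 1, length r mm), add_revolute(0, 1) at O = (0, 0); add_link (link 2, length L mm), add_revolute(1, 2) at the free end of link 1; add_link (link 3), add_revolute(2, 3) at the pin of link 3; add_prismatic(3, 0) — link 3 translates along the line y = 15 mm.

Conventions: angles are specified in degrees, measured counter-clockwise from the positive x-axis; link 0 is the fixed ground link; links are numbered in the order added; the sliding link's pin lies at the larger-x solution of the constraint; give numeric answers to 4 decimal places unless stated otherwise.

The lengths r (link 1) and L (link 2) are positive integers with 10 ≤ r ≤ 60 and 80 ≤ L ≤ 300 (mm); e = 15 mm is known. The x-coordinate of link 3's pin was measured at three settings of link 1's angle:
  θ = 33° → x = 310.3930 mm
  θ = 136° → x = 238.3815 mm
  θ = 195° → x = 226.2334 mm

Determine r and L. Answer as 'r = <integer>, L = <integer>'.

constraint per measurement: (x − r cos θ)² + (r sin θ − e)² = L²
subtracting the θ₁ and θ₂ equations cancels the r² and L² terms:
r = (x₁² − x₂²) / (2[(x₁cos θ₁ + e sin θ₁) − (x₂cos θ₂ + e sin θ₂)]) = 46.0000 → r = 46
L² = (x₁ − r cos θ₁)² + (r sin θ₁ − e)² = 73984.0050 → L = 272.0000 → L = 272
check at θ₃=195°: x = 226.2334 (printed 226.2334) ✓

r = 46, L = 272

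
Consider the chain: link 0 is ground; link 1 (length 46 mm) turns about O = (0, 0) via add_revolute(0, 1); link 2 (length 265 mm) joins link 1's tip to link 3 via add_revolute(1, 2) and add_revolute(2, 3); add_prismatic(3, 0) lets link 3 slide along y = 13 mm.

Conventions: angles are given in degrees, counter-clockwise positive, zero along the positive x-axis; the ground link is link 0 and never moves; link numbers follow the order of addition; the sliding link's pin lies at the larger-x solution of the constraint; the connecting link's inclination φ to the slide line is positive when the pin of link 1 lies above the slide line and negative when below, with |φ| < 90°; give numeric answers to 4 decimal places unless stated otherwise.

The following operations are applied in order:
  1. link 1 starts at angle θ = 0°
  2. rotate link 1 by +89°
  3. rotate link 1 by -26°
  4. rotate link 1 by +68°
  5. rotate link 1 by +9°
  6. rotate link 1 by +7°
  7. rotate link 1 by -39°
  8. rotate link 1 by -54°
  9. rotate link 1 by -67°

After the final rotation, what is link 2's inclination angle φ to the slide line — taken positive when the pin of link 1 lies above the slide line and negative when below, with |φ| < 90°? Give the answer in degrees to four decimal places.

geometry: r = 46 mm, L = 265 mm, e = 13 mm; θ starts at 0°
rotate link 1 by +89°: θ ← 0° +89° = 89°
rotate link 1 by -26°: θ ← 89° -26° = 63°
rotate link 1 by +68°: θ ← 63° +68° = 131°
rotate link 1 by +9°: θ ← 131° +9° = 140°
rotate link 1 by +7°: θ ← 140° +7° = 147°
rotate link 1 by -39°: θ ← 147° -39° = 108°
rotate link 1 by -54°: θ ← 108° -54° = 54°
rotate link 1 by -67°: θ ← 54° -67° = -13°
h = r sin θ − e = -10.347748 − 13 = -23.347748
sin φ = h / L = -23.347748 / 265 = -0.08810471
φ = arcsin(-0.08810471) = -5.054582°

-5.0546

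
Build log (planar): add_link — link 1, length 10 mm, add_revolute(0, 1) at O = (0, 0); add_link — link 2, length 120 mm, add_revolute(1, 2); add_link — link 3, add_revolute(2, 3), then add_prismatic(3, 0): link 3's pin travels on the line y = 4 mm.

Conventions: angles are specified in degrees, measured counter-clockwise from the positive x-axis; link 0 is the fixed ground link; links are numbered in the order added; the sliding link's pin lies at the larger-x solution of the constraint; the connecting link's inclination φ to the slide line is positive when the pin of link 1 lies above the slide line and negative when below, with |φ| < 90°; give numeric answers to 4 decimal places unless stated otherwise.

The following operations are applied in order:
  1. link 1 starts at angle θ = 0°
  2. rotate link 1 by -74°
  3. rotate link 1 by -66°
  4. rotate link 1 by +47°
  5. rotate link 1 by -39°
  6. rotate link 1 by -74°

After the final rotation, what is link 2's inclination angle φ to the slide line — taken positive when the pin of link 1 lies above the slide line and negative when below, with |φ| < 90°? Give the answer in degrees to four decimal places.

geometry: r = 10 mm, L = 120 mm, e = 4 mm; θ starts at 0°
rotate link 1 by -74°: θ ← 0° -74° = -74°
rotate link 1 by -66°: θ ← -74° -66° = -140°
rotate link 1 by +47°: θ ← -140° +47° = -93°
rotate link 1 by -39°: θ ← -93° -39° = -132°
rotate link 1 by -74°: θ ← -132° -74° = -206°
h = r sin θ − e = 4.383711 − 4 = 0.383711
sin φ = h / L = 0.383711 / 120 = 0.00319760
φ = arcsin(0.00319760) = 0.183209°

0.1832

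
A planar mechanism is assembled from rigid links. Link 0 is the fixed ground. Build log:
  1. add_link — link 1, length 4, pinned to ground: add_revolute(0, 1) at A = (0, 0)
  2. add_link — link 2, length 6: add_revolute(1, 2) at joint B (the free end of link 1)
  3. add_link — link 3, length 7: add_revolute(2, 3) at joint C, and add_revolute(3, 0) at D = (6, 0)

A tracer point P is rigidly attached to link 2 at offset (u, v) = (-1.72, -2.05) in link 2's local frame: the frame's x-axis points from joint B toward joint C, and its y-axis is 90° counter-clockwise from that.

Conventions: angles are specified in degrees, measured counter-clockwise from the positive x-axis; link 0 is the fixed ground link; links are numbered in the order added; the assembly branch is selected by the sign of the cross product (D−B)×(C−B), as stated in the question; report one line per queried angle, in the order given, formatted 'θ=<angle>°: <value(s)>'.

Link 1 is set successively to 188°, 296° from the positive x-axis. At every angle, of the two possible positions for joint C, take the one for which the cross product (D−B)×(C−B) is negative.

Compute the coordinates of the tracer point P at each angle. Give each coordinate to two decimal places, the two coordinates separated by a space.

A=(0,0), D=(6.00,0)
θ=188°: B = A + 4.00·(cos188°, sin188°) = (-3.9611, -0.5567)
θ=188°: |BD| = 9.9766
θ=188°: circle(B,6.00) ∩ circle(D,7.00): a=4.3368, h=4.1464
θ=188°:   candidates: C₊=(0.1376,3.8252) cross=41.367; C₋=(0.6003,-4.4546) cross=-41.367
θ=188°:   branch - wants cross < 0 → take C=(0.6003,-4.4546) (cross=-41.367)
θ=188°: ex = (C−B)/|BC| = (0.7602,-0.6497); ey = (0.6497,0.7602)
θ=188°: P = B + -1.72·ex + -2.05·ey = (-6.6005,-0.9978)
θ=296°: B = A + 4.00·(cos296°, sin296°) = (1.7535, -3.5952)
θ=296°: |BD| = 5.5640
θ=296°: circle(B,6.00) ∩ circle(D,7.00): a=1.6138, h=5.7789
θ=296°:   candidates: C₊=(-0.7489,1.8581) cross=32.154; C₋=(6.7192,-6.9630) cross=-32.154
θ=296°:   branch - wants cross < 0 → take C=(6.7192,-6.9630) (cross=-32.154)
θ=296°: ex = (C−B)/|BC| = (0.8276,-0.5613); ey = (0.5613,0.8276)
θ=296°: P = B + -1.72·ex + -2.05·ey = (-0.8207,-4.3264)

θ=188°: -6.60 -1.00
θ=296°: -0.82 -4.33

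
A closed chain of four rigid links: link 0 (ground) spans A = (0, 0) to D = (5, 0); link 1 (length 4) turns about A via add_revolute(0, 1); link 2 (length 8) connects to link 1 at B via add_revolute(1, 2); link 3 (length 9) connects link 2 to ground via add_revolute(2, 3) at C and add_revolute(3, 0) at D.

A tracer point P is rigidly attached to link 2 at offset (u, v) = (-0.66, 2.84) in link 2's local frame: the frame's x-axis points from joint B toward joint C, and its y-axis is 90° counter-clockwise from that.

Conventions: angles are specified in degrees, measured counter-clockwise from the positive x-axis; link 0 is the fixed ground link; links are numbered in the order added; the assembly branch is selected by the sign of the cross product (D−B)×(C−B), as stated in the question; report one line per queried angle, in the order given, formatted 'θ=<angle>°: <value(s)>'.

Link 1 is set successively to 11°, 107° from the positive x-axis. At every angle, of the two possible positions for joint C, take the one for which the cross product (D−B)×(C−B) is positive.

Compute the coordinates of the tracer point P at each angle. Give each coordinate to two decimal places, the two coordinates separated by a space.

A=(0,0), D=(5.00,0)
θ=11°: B = A + 4.00·(cos11°, sin11°) = (3.9265, 0.7632)
θ=11°: |BD| = 1.3172
θ=11°: circle(B,8.00) ∩ circle(D,9.00): a=-5.7947, h=5.5156
θ=11°:   candidates: C₊=(2.3998,8.6162) cross=7.265; C₋=(-3.9922,-0.3742) cross=-7.265
θ=11°:   branch + wants cross > 0 → take C=(2.3998,8.6162) (cross=7.265)
θ=11°: ex = (C−B)/|BC| = (-0.1908,0.9816); ey = (-0.9816,-0.1908)
θ=11°: P = B + -0.66·ex + 2.84·ey = (1.2647,-0.4266)
θ=107°: B = A + 4.00·(cos107°, sin107°) = (-1.1695, 3.8252)
θ=107°: |BD| = 7.2591
θ=107°: circle(B,8.00) ∩ circle(D,9.00): a=2.4586, h=7.6128
θ=107°:   candidates: C₊=(4.9317,8.9997) cross=55.262; C₋=(-3.0915,-3.9405) cross=-55.262
θ=107°:   branch + wants cross > 0 → take C=(4.9317,8.9997) (cross=55.262)
θ=107°: ex = (C−B)/|BC| = (0.7626,0.6468); ey = (-0.6468,0.7626)
θ=107°: P = B + -0.66·ex + 2.84·ey = (-3.5098,5.5642)

θ=11°: 1.26 -0.43
θ=107°: -3.51 5.56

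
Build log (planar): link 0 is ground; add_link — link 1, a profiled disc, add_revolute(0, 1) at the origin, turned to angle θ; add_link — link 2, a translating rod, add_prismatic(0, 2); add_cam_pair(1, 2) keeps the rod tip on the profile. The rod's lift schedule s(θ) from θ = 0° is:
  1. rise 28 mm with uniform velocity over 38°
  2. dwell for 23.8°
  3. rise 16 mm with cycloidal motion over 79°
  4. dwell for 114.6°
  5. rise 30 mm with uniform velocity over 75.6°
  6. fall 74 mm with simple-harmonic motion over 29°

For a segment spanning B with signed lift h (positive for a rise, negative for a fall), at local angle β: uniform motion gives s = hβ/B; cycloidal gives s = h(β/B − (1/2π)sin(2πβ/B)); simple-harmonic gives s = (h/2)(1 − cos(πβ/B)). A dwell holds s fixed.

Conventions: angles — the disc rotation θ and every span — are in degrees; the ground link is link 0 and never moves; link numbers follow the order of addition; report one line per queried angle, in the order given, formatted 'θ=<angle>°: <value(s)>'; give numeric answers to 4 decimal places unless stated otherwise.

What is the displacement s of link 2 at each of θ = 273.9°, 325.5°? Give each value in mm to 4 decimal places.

seg 1 [0°–38°] uniform, h=28: full span → s += 28 → s = 28.0000
seg 2 [38°–61.8°] dwell: s stays 28.0000
seg 3 [61.8°–140.8°] cycloidal, h=16: full span → s += 16 → s = 44.0000
seg 4 [140.8°–255.4°] dwell: s stays 44.0000
seg 5 [255.4°–331°] uniform, h=30: θ=273.9° here. β=18.5, B=75.6. 30·18.5/75.6 = 7.3413 → s = 51.3413
seg 5 [255.4°–331°] uniform, h=30: θ=325.5° here. β=70.1, B=75.6. 30·70.1/75.6 = 27.8175 → s = 71.8175

θ=273.9°: 51.3413
θ=325.5°: 71.8175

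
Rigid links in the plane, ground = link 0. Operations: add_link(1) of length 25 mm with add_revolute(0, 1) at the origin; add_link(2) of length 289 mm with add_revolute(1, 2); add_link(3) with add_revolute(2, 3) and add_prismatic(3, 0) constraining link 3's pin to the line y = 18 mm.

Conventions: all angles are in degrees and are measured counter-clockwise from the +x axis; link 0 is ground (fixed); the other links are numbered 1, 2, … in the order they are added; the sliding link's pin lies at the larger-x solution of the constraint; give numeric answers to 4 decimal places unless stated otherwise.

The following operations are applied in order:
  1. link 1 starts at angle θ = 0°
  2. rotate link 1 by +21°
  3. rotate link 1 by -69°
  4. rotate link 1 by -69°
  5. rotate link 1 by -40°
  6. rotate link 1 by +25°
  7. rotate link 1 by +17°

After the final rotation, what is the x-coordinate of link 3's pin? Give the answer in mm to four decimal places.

geometry: r = 25 mm, L = 289 mm, e = 18 mm; θ starts at 0°
rotate link 1 by +21°: θ ← 0° +21° = 21°
rotate link 1 by -69°: θ ← 21° -69° = -48°
rotate link 1 by -69°: θ ← -48° -69° = -117°
rotate link 1 by -40°: θ ← -117° -40° = -157°
rotate link 1 by +25°: θ ← -157° +25° = -132°
rotate link 1 by +17°: θ ← -132° +17° = -115°
crank pin P = (r cos θ, r sin θ) = (-10.565457, -22.657695)
h = r sin θ − e = -22.657695 − 18 = -40.657695
x = r cos θ + √(L² − h²) = -10.565457 + 286.125762 = 275.560306

275.5603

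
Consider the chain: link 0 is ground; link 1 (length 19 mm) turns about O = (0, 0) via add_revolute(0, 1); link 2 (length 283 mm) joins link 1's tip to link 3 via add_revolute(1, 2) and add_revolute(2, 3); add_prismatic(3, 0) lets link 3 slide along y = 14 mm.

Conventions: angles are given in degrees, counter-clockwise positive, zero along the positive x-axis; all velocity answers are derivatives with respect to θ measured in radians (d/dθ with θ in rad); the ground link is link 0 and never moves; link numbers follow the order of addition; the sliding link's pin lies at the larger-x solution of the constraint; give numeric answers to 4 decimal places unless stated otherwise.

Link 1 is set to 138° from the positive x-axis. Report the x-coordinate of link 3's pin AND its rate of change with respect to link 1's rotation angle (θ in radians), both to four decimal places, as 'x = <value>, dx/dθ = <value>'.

geometry: r = 19 mm, L = 283 mm, e = 14 mm
crank pin P = (r cos θ, r sin θ) = (-14.119752, 12.713482)
h = r sin θ − e = 12.713482 − 14 = -1.286518
x = r cos θ + √(L² − h²) = -14.119752 + 282.997076 = 268.877324
dx/dθ = −r sin θ − h·r cos θ/√(L² − h²) (θ in radians; h = -1.286518) = -12.777671

x = 268.8773, dx/dθ = -12.7777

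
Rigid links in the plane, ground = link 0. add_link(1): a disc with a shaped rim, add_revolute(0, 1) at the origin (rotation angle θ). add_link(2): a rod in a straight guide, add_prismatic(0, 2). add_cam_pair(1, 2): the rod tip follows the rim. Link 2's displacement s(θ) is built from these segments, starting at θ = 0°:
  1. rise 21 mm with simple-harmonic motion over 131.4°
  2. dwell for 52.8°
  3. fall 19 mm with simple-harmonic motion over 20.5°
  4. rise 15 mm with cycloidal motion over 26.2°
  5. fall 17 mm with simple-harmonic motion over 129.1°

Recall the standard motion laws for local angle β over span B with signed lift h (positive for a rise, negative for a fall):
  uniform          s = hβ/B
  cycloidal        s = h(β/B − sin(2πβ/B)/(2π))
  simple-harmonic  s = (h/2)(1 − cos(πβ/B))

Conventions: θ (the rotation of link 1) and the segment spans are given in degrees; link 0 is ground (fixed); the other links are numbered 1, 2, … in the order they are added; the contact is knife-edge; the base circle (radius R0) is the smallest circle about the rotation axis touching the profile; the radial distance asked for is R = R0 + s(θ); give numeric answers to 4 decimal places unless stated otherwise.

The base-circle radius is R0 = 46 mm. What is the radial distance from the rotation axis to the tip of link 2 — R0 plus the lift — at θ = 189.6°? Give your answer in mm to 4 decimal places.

segment 1 (0° to 131.4°, simple-harmonic, h = 21) is passed completely: s = 0.0000 + (21) = 21.0000
segment 2 (131.4° to 184.2°, dwell): s unchanged at 21.0000
θ = 189.6° falls in segment 3 (184.2° to 204.7°, simple-harmonic, h = -19): β = 189.6 − 184.2 = 5.4°, B = 20.5°; Δs = -19/2·(1 − cos(π·0.2634)) = -3.0715; s = 21.0000 − 3.0715 = 17.9285
R = R0 + s = 46 + 17.9285 = 63.9285

63.9285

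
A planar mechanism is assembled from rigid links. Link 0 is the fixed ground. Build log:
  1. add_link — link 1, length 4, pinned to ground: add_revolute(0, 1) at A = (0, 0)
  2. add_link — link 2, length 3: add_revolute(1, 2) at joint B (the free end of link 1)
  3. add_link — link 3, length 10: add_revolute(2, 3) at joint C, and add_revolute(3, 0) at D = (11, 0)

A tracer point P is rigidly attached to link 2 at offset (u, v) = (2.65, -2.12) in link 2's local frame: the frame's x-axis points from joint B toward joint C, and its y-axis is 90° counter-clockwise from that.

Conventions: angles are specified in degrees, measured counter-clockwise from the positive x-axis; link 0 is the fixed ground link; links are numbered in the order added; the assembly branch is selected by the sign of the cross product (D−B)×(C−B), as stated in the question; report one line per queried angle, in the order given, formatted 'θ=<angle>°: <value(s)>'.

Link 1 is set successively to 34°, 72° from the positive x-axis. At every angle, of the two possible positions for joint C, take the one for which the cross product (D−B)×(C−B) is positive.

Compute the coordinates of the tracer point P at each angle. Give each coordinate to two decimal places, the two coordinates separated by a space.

A=(0,0), D=(11.00,0)
θ=34°: B = A + 4.00·(cos34°, sin34°) = (3.3162, 2.2368)
θ=34°: |BD| = 8.0028
θ=34°: circle(B,3.00) ∩ circle(D,10.00): a=-1.6841, h=2.4827
θ=34°:   candidates: C₊=(2.3931,5.0912) cross=19.868; C₋=(1.0052,0.3237) cross=-19.868
θ=34°:   branch + wants cross > 0 → take C=(2.3931,5.0912) (cross=19.868)
θ=34°: ex = (C−B)/|BC| = (-0.3077,0.9515); ey = (-0.9515,-0.3077)
θ=34°: P = B + 2.65·ex + -2.12·ey = (4.5179,5.4105)
θ=72°: B = A + 4.00·(cos72°, sin72°) = (1.2361, 3.8042)
θ=72°: |BD| = 10.4789
θ=72°: circle(B,3.00) ∩ circle(D,10.00): a=0.8974, h=2.8626
θ=72°:   candidates: C₊=(3.1115,6.1458) cross=29.997; C₋=(1.0329,0.8111) cross=-29.997
θ=72°:   branch + wants cross > 0 → take C=(3.1115,6.1458) (cross=29.997)
θ=72°: ex = (C−B)/|BC| = (0.6251,0.7805); ey = (-0.7805,0.6251)
θ=72°: P = B + 2.65·ex + -2.12·ey = (4.5474,4.5473)

θ=34°: 4.52 5.41
θ=72°: 4.55 4.55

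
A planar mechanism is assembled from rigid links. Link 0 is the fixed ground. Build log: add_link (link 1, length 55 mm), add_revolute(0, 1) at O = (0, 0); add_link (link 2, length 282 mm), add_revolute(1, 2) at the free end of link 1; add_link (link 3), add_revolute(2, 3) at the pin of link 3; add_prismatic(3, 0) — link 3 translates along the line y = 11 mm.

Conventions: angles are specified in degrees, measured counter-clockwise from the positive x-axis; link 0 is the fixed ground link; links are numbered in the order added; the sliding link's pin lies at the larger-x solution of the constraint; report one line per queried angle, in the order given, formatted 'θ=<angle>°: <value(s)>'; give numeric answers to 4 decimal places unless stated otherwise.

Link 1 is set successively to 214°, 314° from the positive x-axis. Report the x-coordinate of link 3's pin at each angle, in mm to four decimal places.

geometry: r = 55 mm, L = 282 mm, e = 11 mm
θ=214°: crank pin P = (r cos θ, r sin θ) = (-45.597066, -30.755610)
θ=214°: h = r sin θ − e = -30.755610 − 11 = -41.755610
θ=214°: x = r cos θ + √(L² − h²) = -45.597066 + 278.891501 = 233.294434
θ=314°: crank pin P = (r cos θ, r sin θ) = (38.206210, -39.563689)
θ=314°: h = r sin θ − e = -39.563689 − 11 = -50.563689
θ=314°: x = r cos θ + √(L² − h²) = 38.206210 + 277.429835 = 315.636045

θ=214°: 233.2944
θ=314°: 315.6360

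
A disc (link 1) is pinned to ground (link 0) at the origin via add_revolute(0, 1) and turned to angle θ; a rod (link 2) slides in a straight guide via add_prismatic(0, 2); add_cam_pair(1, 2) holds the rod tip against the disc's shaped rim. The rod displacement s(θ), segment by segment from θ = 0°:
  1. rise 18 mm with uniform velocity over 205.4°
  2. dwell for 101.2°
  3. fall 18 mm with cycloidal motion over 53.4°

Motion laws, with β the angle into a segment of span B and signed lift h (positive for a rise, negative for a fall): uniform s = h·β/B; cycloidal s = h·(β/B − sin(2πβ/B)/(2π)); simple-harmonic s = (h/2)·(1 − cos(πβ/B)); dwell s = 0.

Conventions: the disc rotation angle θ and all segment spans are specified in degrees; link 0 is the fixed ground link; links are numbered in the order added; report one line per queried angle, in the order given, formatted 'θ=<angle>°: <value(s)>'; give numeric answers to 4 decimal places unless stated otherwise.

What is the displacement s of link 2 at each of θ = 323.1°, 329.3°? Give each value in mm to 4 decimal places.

segment 1 (0° to 205.4°, uniform, h = 18) is passed completely: s = 0.0000 + (18) = 18.0000
segment 2 (205.4° to 306.6°, dwell): s unchanged at 18.0000
θ = 323.1° falls in segment 3 (306.6° to 360°, cycloidal, h = -18): β = 323.1 − 306.6 = 16.5°, B = 53.4°; Δs = -18·(0.3090 − sin(2π·0.3090)/(2π)) = -2.8915; s = 18.0000 − 2.8915 = 15.1085
θ = 329.3° falls in segment 3 (306.6° to 360°, cycloidal, h = -18): β = 329.3 − 306.6 = 22.7°, B = 53.4°; Δs = -18·(0.4251 − sin(2π·0.4251)/(2π)) = -6.3526; s = 18.0000 − 6.3526 = 11.6474

θ=323.1°: 15.1085
θ=329.3°: 11.6474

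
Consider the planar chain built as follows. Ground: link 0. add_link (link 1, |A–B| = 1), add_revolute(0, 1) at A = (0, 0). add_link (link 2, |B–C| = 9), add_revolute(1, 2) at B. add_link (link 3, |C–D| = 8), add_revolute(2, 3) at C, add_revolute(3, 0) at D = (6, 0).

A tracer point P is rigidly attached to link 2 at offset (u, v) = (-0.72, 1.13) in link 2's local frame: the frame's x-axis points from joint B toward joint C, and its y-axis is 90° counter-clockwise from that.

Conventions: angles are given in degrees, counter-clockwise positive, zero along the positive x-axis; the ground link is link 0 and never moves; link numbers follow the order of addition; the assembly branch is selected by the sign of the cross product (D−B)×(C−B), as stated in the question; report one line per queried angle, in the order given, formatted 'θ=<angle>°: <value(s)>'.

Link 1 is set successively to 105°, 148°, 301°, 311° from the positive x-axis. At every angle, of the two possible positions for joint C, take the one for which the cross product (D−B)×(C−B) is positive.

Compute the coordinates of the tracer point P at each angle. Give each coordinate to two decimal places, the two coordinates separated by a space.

A=(0,0), D=(6.00,0)
θ=105°: B = A + 1.00·(cos105°, sin105°) = (-0.2588, 0.9659)
θ=105°: |BD| = 6.3329
θ=105°: circle(B,9.00) ∩ circle(D,8.00): a=4.5087, h=7.7892
θ=105°:   candidates: C₊=(5.3851,7.9763) cross=49.329; C₋=(3.0090,-7.4198) cross=-49.329
θ=105°:   branch + wants cross > 0 → take C=(5.3851,7.9763) (cross=49.329)
θ=105°: ex = (C−B)/|BC| = (0.6271,0.7789); ey = (-0.7789,0.6271)
θ=105°: P = B + -0.72·ex + 1.13·ey = (-1.5905,1.1137)
θ=148°: B = A + 1.00·(cos148°, sin148°) = (-0.8480, 0.5299)
θ=148°: |BD| = 6.8685
θ=148°: circle(B,9.00) ∩ circle(D,8.00): a=4.6718, h=7.6925
θ=148°:   candidates: C₊=(4.4033,7.8390) cross=52.836; C₋=(3.2163,-7.5001) cross=-52.836
θ=148°:   branch + wants cross > 0 → take C=(4.4033,7.8390) (cross=52.836)
θ=148°: ex = (C−B)/|BC| = (0.5835,0.8121); ey = (-0.8121,0.5835)
θ=148°: P = B + -0.72·ex + 1.13·ey = (-2.1859,0.6045)
θ=301°: B = A + 1.00·(cos301°, sin301°) = (0.5150, -0.8572)
θ=301°: |BD| = 5.5515
θ=301°: circle(B,9.00) ∩ circle(D,8.00): a=4.3069, h=7.9026
θ=301°:   candidates: C₊=(3.5501,7.6156) cross=43.871; C₋=(5.9904,-8.0000) cross=-43.871
θ=301°:   branch + wants cross > 0 → take C=(3.5501,7.6156) (cross=43.871)
θ=301°: ex = (C−B)/|BC| = (0.3372,0.9414); ey = (-0.9414,0.3372)
θ=301°: P = B + -0.72·ex + 1.13·ey = (-0.7916,-1.1539)
θ=311°: B = A + 1.00·(cos311°, sin311°) = (0.6561, -0.7547)
θ=311°: |BD| = 5.3970
θ=311°: circle(B,9.00) ∩ circle(D,8.00): a=4.2734, h=7.9207
θ=311°:   candidates: C₊=(3.7799,7.6858) cross=42.748; C₋=(5.9951,-8.0000) cross=-42.748
θ=311°:   branch + wants cross > 0 → take C=(3.7799,7.6858) (cross=42.748)
θ=311°: ex = (C−B)/|BC| = (0.3471,0.9378); ey = (-0.9378,0.3471)
θ=311°: P = B + -0.72·ex + 1.13·ey = (-0.6536,-1.0377)

θ=105°: -1.59 1.11
θ=148°: -2.19 0.60
θ=301°: -0.79 -1.15
θ=311°: -0.65 -1.04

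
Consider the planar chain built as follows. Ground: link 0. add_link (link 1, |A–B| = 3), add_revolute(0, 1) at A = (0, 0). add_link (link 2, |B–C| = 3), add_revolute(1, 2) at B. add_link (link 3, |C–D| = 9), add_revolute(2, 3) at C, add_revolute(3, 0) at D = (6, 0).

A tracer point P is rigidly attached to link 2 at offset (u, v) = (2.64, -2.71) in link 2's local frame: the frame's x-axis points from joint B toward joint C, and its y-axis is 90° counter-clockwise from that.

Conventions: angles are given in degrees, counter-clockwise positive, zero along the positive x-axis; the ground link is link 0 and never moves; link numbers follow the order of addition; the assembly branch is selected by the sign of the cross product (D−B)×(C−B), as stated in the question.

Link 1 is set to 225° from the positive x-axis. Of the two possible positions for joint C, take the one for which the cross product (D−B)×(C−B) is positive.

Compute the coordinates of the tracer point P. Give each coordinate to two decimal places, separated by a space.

A=(0,0), D=(6.00,0)
B = A + 3.00·(cos225°, sin225°) = (-2.1213, -2.1213)
|BD| = 8.3938
circle(B,3.00) ∩ circle(D,9.00): a=-0.0920, h=2.9986
  candidates: C₊=(-2.9681,0.7567) cross=25.170; C₋=(-1.4525,-5.0458) cross=-25.170
  branch + wants cross > 0 → take C=(-2.9681,0.7567) (cross=25.170)
ex = (C−B)/|BC| = (-0.2823,0.9593); ey = (-0.9593,-0.2823)
P = B + 2.64·ex + -2.71·ey = (-0.2667,1.1763)

-0.27 1.18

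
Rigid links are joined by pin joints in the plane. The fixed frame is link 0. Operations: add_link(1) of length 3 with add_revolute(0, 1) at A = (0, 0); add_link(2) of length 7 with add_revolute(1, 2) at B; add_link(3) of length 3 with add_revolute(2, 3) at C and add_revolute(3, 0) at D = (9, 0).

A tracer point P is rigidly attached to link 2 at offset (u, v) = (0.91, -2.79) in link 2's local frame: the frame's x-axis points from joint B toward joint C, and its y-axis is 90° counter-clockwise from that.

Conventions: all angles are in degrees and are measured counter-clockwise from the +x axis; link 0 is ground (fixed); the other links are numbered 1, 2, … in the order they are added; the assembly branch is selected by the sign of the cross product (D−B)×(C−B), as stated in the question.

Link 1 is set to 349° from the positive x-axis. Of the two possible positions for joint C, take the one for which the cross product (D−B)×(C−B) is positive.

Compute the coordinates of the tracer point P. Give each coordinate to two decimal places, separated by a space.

A=(0,0), D=(9.00,0)
B = A + 3.00·(cos349°, sin349°) = (2.9449, -0.5724)
|BD| = 6.0821
circle(B,7.00) ∩ circle(D,3.00): a=6.3294, h=2.9898
  candidates: C₊=(8.9648,2.9998) cross=18.184; C₋=(9.5276,-2.9532) cross=-18.184
  branch + wants cross > 0 → take C=(8.9648,2.9998) (cross=18.184)
ex = (C−B)/|BC| = (0.8600,0.5103); ey = (-0.5103,0.8600)
P = B + 0.91·ex + -2.79·ey = (5.1513,-2.5074)

5.15 -2.51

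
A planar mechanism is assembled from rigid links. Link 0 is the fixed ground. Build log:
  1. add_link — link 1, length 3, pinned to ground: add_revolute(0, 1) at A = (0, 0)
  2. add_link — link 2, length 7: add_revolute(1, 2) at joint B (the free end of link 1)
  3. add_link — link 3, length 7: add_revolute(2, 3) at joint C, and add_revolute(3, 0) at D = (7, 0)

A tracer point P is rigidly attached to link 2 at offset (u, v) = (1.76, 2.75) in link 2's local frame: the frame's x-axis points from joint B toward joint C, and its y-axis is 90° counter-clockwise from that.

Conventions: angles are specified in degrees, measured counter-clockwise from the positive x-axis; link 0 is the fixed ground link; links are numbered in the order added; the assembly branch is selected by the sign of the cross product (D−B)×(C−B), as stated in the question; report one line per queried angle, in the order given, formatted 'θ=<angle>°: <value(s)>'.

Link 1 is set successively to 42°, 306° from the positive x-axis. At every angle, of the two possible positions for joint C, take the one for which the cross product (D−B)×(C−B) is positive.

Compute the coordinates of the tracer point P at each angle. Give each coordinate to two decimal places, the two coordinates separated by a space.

A=(0,0), D=(7.00,0)
θ=42°: B = A + 3.00·(cos42°, sin42°) = (2.2294, 2.0074)
θ=42°: |BD| = 5.1757
θ=42°: circle(B,7.00) ∩ circle(D,7.00): a=2.5879, h=6.5041
θ=42°:   candidates: C₊=(7.1373,6.9987) cross=33.663; C₋=(2.0921,-4.9913) cross=-33.663
θ=42°:   branch + wants cross > 0 → take C=(7.1373,6.9987) (cross=33.663)
θ=42°: ex = (C−B)/|BC| = (0.7011,0.7130); ey = (-0.7130,0.7011)
θ=42°: P = B + 1.76·ex + 2.75·ey = (1.5026,5.1904)
θ=306°: B = A + 3.00·(cos306°, sin306°) = (1.7634, -2.4271)
θ=306°: |BD| = 5.7717
θ=306°: circle(B,7.00) ∩ circle(D,7.00): a=2.8859, h=6.3774
θ=306°:   candidates: C₊=(1.6999,4.5727) cross=36.809; C₋=(7.0634,-6.9997) cross=-36.809
θ=306°:   branch + wants cross > 0 → take C=(1.6999,4.5727) (cross=36.809)
θ=306°: ex = (C−B)/|BC| = (-0.0091,1.0000); ey = (-1.0000,-0.0091)
θ=306°: P = B + 1.76·ex + 2.75·ey = (-1.0025,-0.6920)

θ=42°: 1.50 5.19
θ=306°: -1.00 -0.69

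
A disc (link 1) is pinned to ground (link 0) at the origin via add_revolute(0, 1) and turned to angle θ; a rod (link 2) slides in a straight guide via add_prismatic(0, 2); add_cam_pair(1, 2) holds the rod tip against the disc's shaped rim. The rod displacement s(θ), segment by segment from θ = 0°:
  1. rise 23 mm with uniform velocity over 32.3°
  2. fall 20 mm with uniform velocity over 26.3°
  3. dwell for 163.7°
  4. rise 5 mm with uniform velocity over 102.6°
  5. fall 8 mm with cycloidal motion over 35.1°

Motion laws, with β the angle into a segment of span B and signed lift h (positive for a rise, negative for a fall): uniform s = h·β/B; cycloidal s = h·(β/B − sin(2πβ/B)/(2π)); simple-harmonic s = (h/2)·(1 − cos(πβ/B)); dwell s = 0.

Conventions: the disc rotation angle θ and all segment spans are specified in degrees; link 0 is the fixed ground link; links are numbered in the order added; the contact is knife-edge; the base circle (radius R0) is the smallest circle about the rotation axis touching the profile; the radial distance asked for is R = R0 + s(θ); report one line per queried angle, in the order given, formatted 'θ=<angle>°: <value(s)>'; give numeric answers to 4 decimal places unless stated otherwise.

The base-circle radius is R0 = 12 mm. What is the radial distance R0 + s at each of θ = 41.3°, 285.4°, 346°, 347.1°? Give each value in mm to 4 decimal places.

segment 1 (0° to 32.3°, uniform, h = 23) is passed completely: s = 0.0000 + (23) = 23.0000
θ = 41.3° falls in segment 2 (32.3° to 58.6°, uniform, h = -20): β = 41.3 − 32.3 = 9°, B = 26.3°; Δs = -20·9/26.3 = -6.8441; s = 23.0000 − 6.8441 = 16.1559
segment 2 (32.3° to 58.6°, uniform, h = -20) is passed completely: s = 23.0000 + (-20) = 3.0000
segment 3 (58.6° to 222.3°, dwell): s unchanged at 3.0000
θ = 285.4° falls in segment 4 (222.3° to 324.9°, uniform, h = 5): β = 285.4 − 222.3 = 63.1°, B = 102.6°; Δs = 5·63.1/102.6 = 3.0750; s = 3.0000 + 3.0750 = 6.0750
segment 4 (222.3° to 324.9°, uniform, h = 5) is passed completely: s = 3.0000 + (5) = 8.0000
θ = 346° falls in segment 5 (324.9° to 360°, cycloidal, h = -8): β = 346 − 324.9 = 21.1°, B = 35.1°; Δs = -8·(0.6011 − sin(2π·0.6011)/(2π)) = -5.5649; s = 8.0000 − 5.5649 = 2.4351
θ = 347.1° falls in segment 5 (324.9° to 360°, cycloidal, h = -8): β = 347.1 − 324.9 = 22.2°, B = 35.1°; Δs = -8·(0.6325 − sin(2π·0.6325)/(2π)) = -6.0014; s = 8.0000 − 6.0014 = 1.9986
θ=41.3°: R = R0 + s = 12 + 16.1559 = 28.1559
θ=285.4°: R = R0 + s = 12 + 6.0750 = 18.0750
θ=346°: R = R0 + s = 12 + 2.4351 = 14.4351
θ=347.1°: R = R0 + s = 12 + 1.9986 = 13.9986

θ=41.3°: 28.1559
θ=285.4°: 18.0750
θ=346°: 14.4351
θ=347.1°: 13.9986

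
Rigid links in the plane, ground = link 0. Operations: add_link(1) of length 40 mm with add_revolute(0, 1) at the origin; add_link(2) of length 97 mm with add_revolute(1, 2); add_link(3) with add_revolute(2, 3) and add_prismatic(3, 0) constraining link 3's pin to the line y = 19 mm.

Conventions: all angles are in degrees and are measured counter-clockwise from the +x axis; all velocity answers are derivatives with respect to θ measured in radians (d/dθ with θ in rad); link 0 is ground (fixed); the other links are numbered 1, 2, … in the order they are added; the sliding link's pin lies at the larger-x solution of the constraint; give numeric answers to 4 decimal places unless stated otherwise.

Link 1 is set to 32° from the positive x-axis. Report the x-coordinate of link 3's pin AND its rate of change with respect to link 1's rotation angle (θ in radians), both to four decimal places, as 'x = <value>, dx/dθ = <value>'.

geometry: r = 40 mm, L = 97 mm, e = 19 mm
crank pin P = (r cos θ, r sin θ) = (33.921924, 21.196771)
h = r sin θ − e = 21.196771 − 19 = 2.196771
x = r cos θ + √(L² − h²) = 33.921924 + 96.975122 = 130.897045
dx/dθ = −r sin θ − h·r cos θ/√(L² − h²) (θ in radians; h = 2.196771) = -21.965202

x = 130.8970, dx/dθ = -21.9652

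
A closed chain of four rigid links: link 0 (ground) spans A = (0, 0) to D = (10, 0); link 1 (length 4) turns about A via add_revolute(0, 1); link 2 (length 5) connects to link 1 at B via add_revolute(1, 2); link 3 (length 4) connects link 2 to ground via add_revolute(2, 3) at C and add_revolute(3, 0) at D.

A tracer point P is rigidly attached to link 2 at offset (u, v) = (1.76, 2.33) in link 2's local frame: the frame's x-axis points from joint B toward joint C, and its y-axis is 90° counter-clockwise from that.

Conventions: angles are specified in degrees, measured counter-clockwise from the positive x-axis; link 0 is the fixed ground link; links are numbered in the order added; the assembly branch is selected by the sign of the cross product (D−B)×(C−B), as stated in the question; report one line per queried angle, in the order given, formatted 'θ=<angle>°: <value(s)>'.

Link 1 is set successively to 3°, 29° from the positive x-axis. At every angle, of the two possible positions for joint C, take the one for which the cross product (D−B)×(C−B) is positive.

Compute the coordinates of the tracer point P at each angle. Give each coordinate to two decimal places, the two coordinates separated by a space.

A=(0,0), D=(10.00,0)
θ=3°: B = A + 4.00·(cos3°, sin3°) = (3.9945, 0.2093)
θ=3°: |BD| = 6.0091
θ=3°: circle(B,5.00) ∩ circle(D,4.00): a=3.7534, h=3.3033
θ=3°:   candidates: C₊=(7.8607,3.3799) cross=19.850; C₋=(7.6306,-3.2227) cross=-19.850
θ=3°:   branch + wants cross > 0 → take C=(7.8607,3.3799) (cross=19.850)
θ=3°: ex = (C−B)/|BC| = (0.7732,0.6341); ey = (-0.6341,0.7732)
θ=3°: P = B + 1.76·ex + 2.33·ey = (3.8780,3.1270)
θ=29°: B = A + 4.00·(cos29°, sin29°) = (3.4985, 1.9392)
θ=29°: |BD| = 6.7846
θ=29°: circle(B,5.00) ∩ circle(D,4.00): a=4.0556, h=2.9245
θ=29°:   candidates: C₊=(8.2207,3.5825) cross=19.841; C₋=(6.5489,-2.0224) cross=-19.841
θ=29°:   branch + wants cross > 0 → take C=(8.2207,3.5825) (cross=19.841)
θ=29°: ex = (C−B)/|BC| = (0.9445,0.3287); ey = (-0.3287,0.9445)
θ=29°: P = B + 1.76·ex + 2.33·ey = (4.3950,4.7182)

θ=3°: 3.88 3.13
θ=29°: 4.39 4.72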